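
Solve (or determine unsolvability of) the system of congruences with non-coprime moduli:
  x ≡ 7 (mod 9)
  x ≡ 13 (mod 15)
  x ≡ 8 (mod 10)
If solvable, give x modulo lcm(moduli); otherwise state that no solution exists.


Moduli 9, 15, 10 are not pairwise coprime, so CRT works modulo lcm(m_i) when all pairwise compatibility conditions hold.
Pairwise compatibility: gcd(m_i, m_j) must divide a_i - a_j for every pair.
Merge one congruence at a time:
  Start: x ≡ 7 (mod 9).
  Combine with x ≡ 13 (mod 15): gcd(9, 15) = 3; 13 - 7 = 6, which IS divisible by 3, so compatible.
    Write x = 7 + 9·t and substitute into x ≡ 13 (mod 15): 9·t ≡ 13 − 7 = 6 (mod 15).
    Divide the congruence (and modulus) by g = 3: 3·t ≡ 2 (mod 5).
    The inverse of 3 mod 5 is 2 (since 3·2 = 6 = 1·5 + 1), so t ≡ 2·2 = 4 ≡ 4 (mod 5).
    Then x = 7 + 9·4 = 43, valid modulo lcm(9, 15) = 45: x ≡ 43 (mod 45).
  Combine with x ≡ 8 (mod 10): gcd(45, 10) = 5; 8 - 43 = -35, which IS divisible by 5, so compatible.
    Write x = 43 + 45·t and substitute into x ≡ 8 (mod 10): 45·t ≡ 8 − 43 = -35 (mod 10).
    Divide the congruence (and modulus) by g = 5: 9·t ≡ -7 (mod 2).
    Reduce coefficients mod 2: 1·t ≡ 1 (mod 2).
    So t ≡ 1 (mod 2).
    Then x = 43 + 45·1 = 88, valid modulo lcm(45, 10) = 90: x ≡ 88 (mod 90).
Verify: 88 mod 9 = 7, 88 mod 15 = 13, 88 mod 10 = 8.

x ≡ 88 (mod 90).


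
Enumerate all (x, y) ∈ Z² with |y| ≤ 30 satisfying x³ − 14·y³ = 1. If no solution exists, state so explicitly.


The equation is x³ - 14y³ = 1. For fixed y, x³ = 14·y³ + 1, so a solution requires the RHS to be a perfect cube.
Strategy: iterate y from -30 to 30, compute RHS = 14·y³ + 1, and check whether it is a (positive or negative) perfect cube.
Check small values of y:
  y = 0: RHS = 1 = (1)³ ⇒ x = 1 works.
  y = 1: RHS = 15 is not a perfect cube.
  y = -1: RHS = -13 is not a perfect cube.
  y = 2: RHS = 113 is not a perfect cube.
  y = -2: RHS = -111 is not a perfect cube.
  y = 3: RHS = 379 is not a perfect cube.
  y = -3: RHS = -377 is not a perfect cube.
Continuing the search up to |y| = 30 finds no further solutions beyond those listed.
Collected solutions: (1, 0).

Solutions (with |y| ≤ 30): (1, 0).


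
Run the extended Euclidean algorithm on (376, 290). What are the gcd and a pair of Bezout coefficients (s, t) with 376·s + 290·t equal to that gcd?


Euclidean algorithm on (376, 290) — divide until remainder is 0:
  376 = 1 · 290 + 86
  290 = 3 · 86 + 32
  86 = 2 · 32 + 22
  32 = 1 · 22 + 10
  22 = 2 · 10 + 2
  10 = 5 · 2 + 0
gcd(376, 290) = 2.
Track Bezout coefficients alongside the remainders: start with r₀ = 376 = a·1 + b·0 (s = 1, t = 0) and r₁ = 290 = a·0 + b·1 (s = 0, t = 1); each new remainder r_{k+1} = r_{k-1} − q_k·r_k inherits s_{k+1} = s_{k-1} − q_k·s_k, t_{k+1} = t_{k-1} − q_k·t_k, so r_k = a·s_k + b·t_k at every step:
  q = 1: r = 86, s = 1 − 1·0 = 1, t = 0 − 1·1 = -1  (check: 376·1 + 290·(-1) = 86)
  q = 3: r = 32, s = 0 − 3·1 = -3, t = 1 − 3·(-1) = 4  (check: 376·(-3) + 290·4 = 32)
  q = 2: r = 22, s = 1 − 2·(-3) = 7, t = -1 − 2·4 = -9  (check: 376·7 + 290·(-9) = 22)
  q = 1: r = 10, s = -3 − 1·7 = -10, t = 4 − 1·(-9) = 13  (check: 376·(-10) + 290·13 = 10)
  q = 2: r = 2, s = 7 − 2·(-10) = 27, t = -9 − 2·13 = -35  (check: 376·27 + 290·(-35) = 2)
The row with r = 2 (the gcd) gives the Bezout coefficients s = 27, t = -35.
Result: 376 · (27) + 290 · (-35) = 2.

gcd(376, 290) = 2; s = 27, t = -35 (check: 376·27 + 290·(-35) = 2).


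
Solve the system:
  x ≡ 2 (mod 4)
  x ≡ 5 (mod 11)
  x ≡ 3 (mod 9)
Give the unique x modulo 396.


Moduli 4, 11, 9 are pairwise coprime; by CRT there is a unique solution modulo M = 4 · 11 · 9 = 396.
Solve pairwise, accumulating the modulus:
  Start with x ≡ 2 (mod 4).
  Combine with x ≡ 5 (mod 11): since gcd(4, 11) = 1, we get a unique residue mod 44.
    Write x = 2 + 4·t and substitute into x ≡ 5 (mod 11): 4·t ≡ 5 − 2 = 3 (mod 11).
    The inverse of 4 mod 11 is 3 (since 4·3 = 12 = 1·11 + 1), so t ≡ 3·3 = 9 ≡ 9 (mod 11).
    Then x = 2 + 4·9 = 38, valid modulo lcm(4, 11) = 44: x ≡ 38 (mod 44).
  Combine with x ≡ 3 (mod 9): since gcd(44, 9) = 1, we get a unique residue mod 396.
    Write x = 38 + 44·t and substitute into x ≡ 3 (mod 9): 44·t ≡ 3 − 38 = -35 (mod 9).
    Reduce coefficients mod 9: 8·t ≡ 1 (mod 9).
    The inverse of 8 mod 9 is 8 (since 8·8 = 64 = 7·9 + 1), so t ≡ 8·1 = 8 ≡ 8 (mod 9).
    Then x = 38 + 44·8 = 390, valid modulo lcm(44, 9) = 396: x ≡ 390 (mod 396).
Verify: 390 mod 4 = 2 ✓, 390 mod 11 = 5 ✓, 390 mod 9 = 3 ✓.

x ≡ 390 (mod 396).


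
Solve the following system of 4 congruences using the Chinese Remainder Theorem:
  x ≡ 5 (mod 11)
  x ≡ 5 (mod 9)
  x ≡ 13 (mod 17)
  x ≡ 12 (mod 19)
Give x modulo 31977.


Product of moduli M = 11 · 9 · 17 · 19 = 31977.
Merge one congruence at a time:
  Start: x ≡ 5 (mod 11).
  Combine with x ≡ 5 (mod 9); new modulus lcm = 99.
    Write x = 5 + 11·t and substitute into x ≡ 5 (mod 9): 11·t ≡ 5 − 5 = 0 (mod 9).
    Reduce coefficients mod 9: 2·t ≡ 0 (mod 9).
    The inverse of 2 mod 9 is 5 (since 2·5 = 10 = 1·9 + 1), so t ≡ 5·0 = 0 ≡ 0 (mod 9).
    Then x = 5 + 11·0 = 5, valid modulo lcm(11, 9) = 99: x ≡ 5 (mod 99).
  Combine with x ≡ 13 (mod 17); new modulus lcm = 1683.
    Write x = 5 + 99·t and substitute into x ≡ 13 (mod 17): 99·t ≡ 13 − 5 = 8 (mod 17).
    Reduce coefficients mod 17: 14·t ≡ 8 (mod 17).
    The inverse of 14 mod 17 is 11 (since 14·11 = 154 = 9·17 + 1), so t ≡ 11·8 = 88 ≡ 3 (mod 17).
    Then x = 5 + 99·3 = 302, valid modulo lcm(99, 17) = 1683: x ≡ 302 (mod 1683).
  Combine with x ≡ 12 (mod 19); new modulus lcm = 31977.
    Write x = 302 + 1683·t and substitute into x ≡ 12 (mod 19): 1683·t ≡ 12 − 302 = -290 (mod 19).
    Reduce coefficients mod 19: 11·t ≡ 14 (mod 19).
    The inverse of 11 mod 19 is 7 (since 11·7 = 77 = 4·19 + 1), so t ≡ 7·14 = 98 ≡ 3 (mod 19).
    Then x = 302 + 1683·3 = 5351, valid modulo lcm(1683, 19) = 31977: x ≡ 5351 (mod 31977).
Verify against each original: 5351 mod 11 = 5, 5351 mod 9 = 5, 5351 mod 17 = 13, 5351 mod 19 = 12.

x ≡ 5351 (mod 31977).


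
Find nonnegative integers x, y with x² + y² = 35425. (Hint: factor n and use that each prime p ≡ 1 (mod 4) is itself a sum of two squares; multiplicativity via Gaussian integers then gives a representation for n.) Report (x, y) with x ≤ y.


Step 1: Factor n = 35425 = 5^2 · 13 · 109.
Step 2: Check the mod-4 condition on each prime factor: 5 ≡ 1 (mod 4), exponent 2; 13 ≡ 1 (mod 4), exponent 1; 109 ≡ 1 (mod 4), exponent 1.
All primes ≡ 3 (mod 4) appear to even exponent (or don't appear), so by the two-squares theorem n IS expressible as a sum of two squares.
Step 3: Build a representation. Group n = k² · m with k = 5 and m = 13 · 109 = 1417 (a product of primes ≡ 1 (mod 4)); a representation of m scales to one of n via (k·x)² + (k·y)² = k²(x² + y²). Each prime p ≡ 1 (mod 4) is itself a sum of two squares; find a² by testing p − a² for a perfect square:
  13: 13 − 1² = 12, 13 − 2² = 9 = 3² ⇒ 13 = 2² + 3².
  109: 109 − 1² = 108, 109 − 2² = 105, 109 − 3² = 100 = 10² ⇒ 109 = 3² + 10².
  Combine using the Brahmagupta–Fibonacci identity (a² + b²)(c² + d²) = (ac − bd)² + (ad + bc)² = (ac + bd)² + (ad − bc)²:
  13 · 109 = 1417: from (2² + 3²)(3² + 10²), take (2·3 − 3·10, 2·10 + 3·3) = (6 − 30, 20 + 9) = (-24, 29); dropping signs (only squares matter) gives (24, 29); check 24² + 29² = 576 + 841 = 1417 ✓.
  Scale by k = 5: (5·24, 5·29) = (120, 145).
Step 4: Order so x ≤ y and verify: 120² + 145² = 14400 + 21025 = 35425 = n. ✓

n = 35425 = 120² + 145² (one valid representation with x ≤ y).


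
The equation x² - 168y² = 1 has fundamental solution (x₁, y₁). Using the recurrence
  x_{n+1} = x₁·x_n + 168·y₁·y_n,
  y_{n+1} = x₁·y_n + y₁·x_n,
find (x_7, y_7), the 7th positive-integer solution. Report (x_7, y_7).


Step 1: Find the fundamental solution (x₁, y₁) of x² - 168y² = 1.
  Expand √168 as a continued fraction. a₀ = ⌊√168⌋ = 12; iterate m_{k+1} = d_k·a_k − m_k, d_{k+1} = (168 − m_{k+1}²)/d_k, a_{k+1} = ⌊(a₀ + m_{k+1})/d_{k+1}⌋ (starting m₀ = 0, d₀ = 1), with convergents p_k = a_k·p_{k-1} + p_{k-2}, q_k = a_k·q_{k-1} + q_{k-2} (p₋₁ = 1, q₋₁ = 0):
  k = 0: a₀ = 12; p₀/q₀ = 12/1; p₀² − 168·q₀² = 144 − 168 = -24.
  k = 1: m = 12, d = 24, a = ⌊(12 + 12)/24⌋ = 1; p/q = (1·12 + 1)/(1·1 + 0) = 13/1; p² − 168·q² = 169 − 168 = 1.
  The first convergent with p² − 168·q² = 1 gives the fundamental solution (x₁, y₁) = (13, 1).
Step 2: Apply the recurrence (x_{n+1}, y_{n+1}) = (x₁x_n + 168y₁y_n, x₁y_n + y₁x_n) repeatedly.
  From (x_1, y_1) = (13, 1): x_2 = 13·13 + 168·1·1 = 337; y_2 = 13·1 + 1·13 = 26.
  From (x_2, y_2) = (337, 26): x_3 = 13·337 + 168·1·26 = 8749; y_3 = 13·26 + 1·337 = 675.
  From (x_3, y_3) = (8749, 675): x_4 = 13·8749 + 168·1·675 = 227137; y_4 = 13·675 + 1·8749 = 17524.
  From (x_4, y_4) = (227137, 17524): x_5 = 13·227137 + 168·1·17524 = 5896813; y_5 = 13·17524 + 1·227137 = 454949.
  From (x_5, y_5) = (5896813, 454949): x_6 = 13·5896813 + 168·1·454949 = 153090001; y_6 = 13·454949 + 1·5896813 = 11811150.
  From (x_6, y_6) = (153090001, 11811150): x_7 = 13·153090001 + 168·1·11811150 = 3974443213; y_7 = 13·11811150 + 1·153090001 = 306634951.
Step 3: Verify x_7² - 168·y_7² = 15796198853361763369 - 15796198853361763368 = 1 (should be 1). ✓

(x_1, y_1) = (13, 1); (x_7, y_7) = (3974443213, 306634951).


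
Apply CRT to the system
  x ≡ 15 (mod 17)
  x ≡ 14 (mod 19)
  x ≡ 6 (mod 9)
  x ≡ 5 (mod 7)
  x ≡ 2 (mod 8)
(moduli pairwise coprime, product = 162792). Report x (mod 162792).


Product of moduli M = 17 · 19 · 9 · 7 · 8 = 162792.
Merge one congruence at a time:
  Start: x ≡ 15 (mod 17).
  Combine with x ≡ 14 (mod 19); new modulus lcm = 323.
    Write x = 15 + 17·t and substitute into x ≡ 14 (mod 19): 17·t ≡ 14 − 15 = -1 (mod 19).
    Reduce coefficients mod 19: 17·t ≡ 18 (mod 19).
    The inverse of 17 mod 19 is 9 (since 17·9 = 153 = 8·19 + 1), so t ≡ 9·18 = 162 ≡ 10 (mod 19).
    Then x = 15 + 17·10 = 185, valid modulo lcm(17, 19) = 323: x ≡ 185 (mod 323).
  Combine with x ≡ 6 (mod 9); new modulus lcm = 2907.
    Write x = 185 + 323·t and substitute into x ≡ 6 (mod 9): 323·t ≡ 6 − 185 = -179 (mod 9).
    Reduce coefficients mod 9: 8·t ≡ 1 (mod 9).
    The inverse of 8 mod 9 is 8 (since 8·8 = 64 = 7·9 + 1), so t ≡ 8·1 = 8 ≡ 8 (mod 9).
    Then x = 185 + 323·8 = 2769, valid modulo lcm(323, 9) = 2907: x ≡ 2769 (mod 2907).
  Combine with x ≡ 5 (mod 7); new modulus lcm = 20349.
    Write x = 2769 + 2907·t and substitute into x ≡ 5 (mod 7): 2907·t ≡ 5 − 2769 = -2764 (mod 7).
    Reduce coefficients mod 7: 2·t ≡ 1 (mod 7).
    The inverse of 2 mod 7 is 4 (since 2·4 = 8 = 1·7 + 1), so t ≡ 4·1 = 4 ≡ 4 (mod 7).
    Then x = 2769 + 2907·4 = 14397, valid modulo lcm(2907, 7) = 20349: x ≡ 14397 (mod 20349).
  Combine with x ≡ 2 (mod 8); new modulus lcm = 162792.
    Write x = 14397 + 20349·t and substitute into x ≡ 2 (mod 8): 20349·t ≡ 2 − 14397 = -14395 (mod 8).
    Reduce coefficients mod 8: 5·t ≡ 5 (mod 8).
    The inverse of 5 mod 8 is 5 (since 5·5 = 25 = 3·8 + 1), so t ≡ 5·5 = 25 ≡ 1 (mod 8).
    Then x = 14397 + 20349·1 = 34746, valid modulo lcm(20349, 8) = 162792: x ≡ 34746 (mod 162792).
Verify against each original: 34746 mod 17 = 15, 34746 mod 19 = 14, 34746 mod 9 = 6, 34746 mod 7 = 5, 34746 mod 8 = 2.

x ≡ 34746 (mod 162792).


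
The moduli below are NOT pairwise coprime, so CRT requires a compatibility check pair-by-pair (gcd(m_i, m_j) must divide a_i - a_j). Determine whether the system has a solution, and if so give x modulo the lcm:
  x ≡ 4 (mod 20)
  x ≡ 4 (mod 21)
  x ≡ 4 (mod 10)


Moduli 20, 21, 10 are not pairwise coprime, so CRT works modulo lcm(m_i) when all pairwise compatibility conditions hold.
Pairwise compatibility: gcd(m_i, m_j) must divide a_i - a_j for every pair.
Merge one congruence at a time:
  Start: x ≡ 4 (mod 20).
  Combine with x ≡ 4 (mod 21): gcd(20, 21) = 1; 4 - 4 = 0, which IS divisible by 1, so compatible.
    Write x = 4 + 20·t and substitute into x ≡ 4 (mod 21): 20·t ≡ 4 − 4 = 0 (mod 21).
    The inverse of 20 mod 21 is 20 (since 20·20 = 400 = 19·21 + 1), so t ≡ 20·0 = 0 ≡ 0 (mod 21).
    Then x = 4 + 20·0 = 4, valid modulo lcm(20, 21) = 420: x ≡ 4 (mod 420).
  Combine with x ≡ 4 (mod 10): gcd(420, 10) = 10; 4 - 4 = 0, which IS divisible by 10, so compatible.
    Write x = 4 + 420·t and substitute into x ≡ 4 (mod 10): 420·t ≡ 4 − 4 = 0 (mod 10).
    Divide the congruence (and modulus) by g = 10: 42·t ≡ 0 (mod 1).
    Modulo 1 every t works; take t = 0.
    Then x = 4 + 420·0 = 4, valid modulo lcm(420, 10) = 420: x ≡ 4 (mod 420).
Verify: 4 mod 20 = 4, 4 mod 21 = 4, 4 mod 10 = 4.

x ≡ 4 (mod 420).


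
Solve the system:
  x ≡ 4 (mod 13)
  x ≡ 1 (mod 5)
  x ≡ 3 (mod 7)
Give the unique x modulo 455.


Moduli 13, 5, 7 are pairwise coprime; by CRT there is a unique solution modulo M = 13 · 5 · 7 = 455.
Solve pairwise, accumulating the modulus:
  Start with x ≡ 4 (mod 13).
  Combine with x ≡ 1 (mod 5): since gcd(13, 5) = 1, we get a unique residue mod 65.
    Write x = 4 + 13·t and substitute into x ≡ 1 (mod 5): 13·t ≡ 1 − 4 = -3 (mod 5).
    Reduce coefficients mod 5: 3·t ≡ 2 (mod 5).
    The inverse of 3 mod 5 is 2 (since 3·2 = 6 = 1·5 + 1), so t ≡ 2·2 = 4 ≡ 4 (mod 5).
    Then x = 4 + 13·4 = 56, valid modulo lcm(13, 5) = 65: x ≡ 56 (mod 65).
  Combine with x ≡ 3 (mod 7): since gcd(65, 7) = 1, we get a unique residue mod 455.
    Write x = 56 + 65·t and substitute into x ≡ 3 (mod 7): 65·t ≡ 3 − 56 = -53 (mod 7).
    Reduce coefficients mod 7: 2·t ≡ 3 (mod 7).
    The inverse of 2 mod 7 is 4 (since 2·4 = 8 = 1·7 + 1), so t ≡ 4·3 = 12 ≡ 5 (mod 7).
    Then x = 56 + 65·5 = 381, valid modulo lcm(65, 7) = 455: x ≡ 381 (mod 455).
Verify: 381 mod 13 = 4 ✓, 381 mod 5 = 1 ✓, 381 mod 7 = 3 ✓.

x ≡ 381 (mod 455).


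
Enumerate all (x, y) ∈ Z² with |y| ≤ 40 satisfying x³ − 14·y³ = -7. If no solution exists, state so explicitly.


The equation is x³ - 14y³ = -7. For fixed y, x³ = 14·y³ − 7, so a solution requires the RHS to be a perfect cube.
Strategy: iterate y from -40 to 40, compute RHS = 14·y³ − 7, and check whether it is a (positive or negative) perfect cube.
Check small values of y:
  y = 0: RHS = -7 is not a perfect cube.
  y = 1: RHS = 7 is not a perfect cube.
  y = -1: RHS = -21 is not a perfect cube.
  y = 2: RHS = 105 is not a perfect cube.
  y = -2: RHS = -119 is not a perfect cube.
  y = 3: RHS = 371 is not a perfect cube.
  y = -3: RHS = -385 is not a perfect cube.
Continuing the search up to |y| = 40 finds no solutions either.
No (x, y) in the scanned range satisfies the equation.

No integer solutions with |y| ≤ 40.


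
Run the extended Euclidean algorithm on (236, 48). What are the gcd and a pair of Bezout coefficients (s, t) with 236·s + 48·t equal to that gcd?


Euclidean algorithm on (236, 48) — divide until remainder is 0:
  236 = 4 · 48 + 44
  48 = 1 · 44 + 4
  44 = 11 · 4 + 0
gcd(236, 48) = 4.
Track Bezout coefficients alongside the remainders: start with r₀ = 236 = a·1 + b·0 (s = 1, t = 0) and r₁ = 48 = a·0 + b·1 (s = 0, t = 1); each new remainder r_{k+1} = r_{k-1} − q_k·r_k inherits s_{k+1} = s_{k-1} − q_k·s_k, t_{k+1} = t_{k-1} − q_k·t_k, so r_k = a·s_k + b·t_k at every step:
  q = 4: r = 44, s = 1 − 4·0 = 1, t = 0 − 4·1 = -4  (check: 236·1 + 48·(-4) = 44)
  q = 1: r = 4, s = 0 − 1·1 = -1, t = 1 − 1·(-4) = 5  (check: 236·(-1) + 48·5 = 4)
The row with r = 4 (the gcd) gives the Bezout coefficients s = -1, t = 5.
Result: 236 · (-1) + 48 · (5) = 4.

gcd(236, 48) = 4; s = -1, t = 5 (check: 236·(-1) + 48·5 = 4).


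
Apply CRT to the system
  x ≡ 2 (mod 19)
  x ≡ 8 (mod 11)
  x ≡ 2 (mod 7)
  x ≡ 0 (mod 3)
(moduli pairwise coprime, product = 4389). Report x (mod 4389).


Product of moduli M = 19 · 11 · 7 · 3 = 4389.
Merge one congruence at a time:
  Start: x ≡ 2 (mod 19).
  Combine with x ≡ 8 (mod 11); new modulus lcm = 209.
    Write x = 2 + 19·t and substitute into x ≡ 8 (mod 11): 19·t ≡ 8 − 2 = 6 (mod 11).
    Reduce coefficients mod 11: 8·t ≡ 6 (mod 11).
    The inverse of 8 mod 11 is 7 (since 8·7 = 56 = 5·11 + 1), so t ≡ 7·6 = 42 ≡ 9 (mod 11).
    Then x = 2 + 19·9 = 173, valid modulo lcm(19, 11) = 209: x ≡ 173 (mod 209).
  Combine with x ≡ 2 (mod 7); new modulus lcm = 1463.
    Write x = 173 + 209·t and substitute into x ≡ 2 (mod 7): 209·t ≡ 2 − 173 = -171 (mod 7).
    Reduce coefficients mod 7: 6·t ≡ 4 (mod 7).
    The inverse of 6 mod 7 is 6 (since 6·6 = 36 = 5·7 + 1), so t ≡ 6·4 = 24 ≡ 3 (mod 7).
    Then x = 173 + 209·3 = 800, valid modulo lcm(209, 7) = 1463: x ≡ 800 (mod 1463).
  Combine with x ≡ 0 (mod 3); new modulus lcm = 4389.
    Write x = 800 + 1463·t and substitute into x ≡ 0 (mod 3): 1463·t ≡ 0 − 800 = -800 (mod 3).
    Reduce coefficients mod 3: 2·t ≡ 1 (mod 3).
    The inverse of 2 mod 3 is 2 (since 2·2 = 4 = 1·3 + 1), so t ≡ 2·1 = 2 ≡ 2 (mod 3).
    Then x = 800 + 1463·2 = 3726, valid modulo lcm(1463, 3) = 4389: x ≡ 3726 (mod 4389).
Verify against each original: 3726 mod 19 = 2, 3726 mod 11 = 8, 3726 mod 7 = 2, 3726 mod 3 = 0.

x ≡ 3726 (mod 4389).


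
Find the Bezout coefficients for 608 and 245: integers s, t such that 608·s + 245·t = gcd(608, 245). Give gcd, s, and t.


Euclidean algorithm on (608, 245) — divide until remainder is 0:
  608 = 2 · 245 + 118
  245 = 2 · 118 + 9
  118 = 13 · 9 + 1
  9 = 9 · 1 + 0
gcd(608, 245) = 1.
Track Bezout coefficients alongside the remainders: start with r₀ = 608 = a·1 + b·0 (s = 1, t = 0) and r₁ = 245 = a·0 + b·1 (s = 0, t = 1); each new remainder r_{k+1} = r_{k-1} − q_k·r_k inherits s_{k+1} = s_{k-1} − q_k·s_k, t_{k+1} = t_{k-1} − q_k·t_k, so r_k = a·s_k + b·t_k at every step:
  q = 2: r = 118, s = 1 − 2·0 = 1, t = 0 − 2·1 = -2  (check: 608·1 + 245·(-2) = 118)
  q = 2: r = 9, s = 0 − 2·1 = -2, t = 1 − 2·(-2) = 5  (check: 608·(-2) + 245·5 = 9)
  q = 13: r = 1, s = 1 − 13·(-2) = 27, t = -2 − 13·5 = -67  (check: 608·27 + 245·(-67) = 1)
The row with r = 1 (the gcd) gives the Bezout coefficients s = 27, t = -67.
Result: 608 · (27) + 245 · (-67) = 1.

gcd(608, 245) = 1; s = 27, t = -67 (check: 608·27 + 245·(-67) = 1).


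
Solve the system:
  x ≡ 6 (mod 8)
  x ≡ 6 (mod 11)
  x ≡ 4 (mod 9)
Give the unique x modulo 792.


Moduli 8, 11, 9 are pairwise coprime; by CRT there is a unique solution modulo M = 8 · 11 · 9 = 792.
Solve pairwise, accumulating the modulus:
  Start with x ≡ 6 (mod 8).
  Combine with x ≡ 6 (mod 11): since gcd(8, 11) = 1, we get a unique residue mod 88.
    Write x = 6 + 8·t and substitute into x ≡ 6 (mod 11): 8·t ≡ 6 − 6 = 0 (mod 11).
    The inverse of 8 mod 11 is 7 (since 8·7 = 56 = 5·11 + 1), so t ≡ 7·0 = 0 ≡ 0 (mod 11).
    Then x = 6 + 8·0 = 6, valid modulo lcm(8, 11) = 88: x ≡ 6 (mod 88).
  Combine with x ≡ 4 (mod 9): since gcd(88, 9) = 1, we get a unique residue mod 792.
    Write x = 6 + 88·t and substitute into x ≡ 4 (mod 9): 88·t ≡ 4 − 6 = -2 (mod 9).
    Reduce coefficients mod 9: 7·t ≡ 7 (mod 9).
    The inverse of 7 mod 9 is 4 (since 7·4 = 28 = 3·9 + 1), so t ≡ 4·7 = 28 ≡ 1 (mod 9).
    Then x = 6 + 88·1 = 94, valid modulo lcm(88, 9) = 792: x ≡ 94 (mod 792).
Verify: 94 mod 8 = 6 ✓, 94 mod 11 = 6 ✓, 94 mod 9 = 4 ✓.

x ≡ 94 (mod 792).


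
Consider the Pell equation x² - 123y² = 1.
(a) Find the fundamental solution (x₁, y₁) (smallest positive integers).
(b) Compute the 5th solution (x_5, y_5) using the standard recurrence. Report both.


Step 1: Find the fundamental solution (x₁, y₁) of x² - 123y² = 1.
  Expand √123 as a continued fraction. a₀ = ⌊√123⌋ = 11; iterate m_{k+1} = d_k·a_k − m_k, d_{k+1} = (123 − m_{k+1}²)/d_k, a_{k+1} = ⌊(a₀ + m_{k+1})/d_{k+1}⌋ (starting m₀ = 0, d₀ = 1), with convergents p_k = a_k·p_{k-1} + p_{k-2}, q_k = a_k·q_{k-1} + q_{k-2} (p₋₁ = 1, q₋₁ = 0):
  k = 0: a₀ = 11; p₀/q₀ = 11/1; p₀² − 123·q₀² = 121 − 123 = -2.
  k = 1: m = 11, d = 2, a = ⌊(11 + 11)/2⌋ = 11; p/q = (11·11 + 1)/(11·1 + 0) = 122/11; p² − 123·q² = 14884 − 14883 = 1.
  The first convergent with p² − 123·q² = 1 gives the fundamental solution (x₁, y₁) = (122, 11).
Step 2: Apply the recurrence (x_{n+1}, y_{n+1}) = (x₁x_n + 123y₁y_n, x₁y_n + y₁x_n) repeatedly.
  From (x_1, y_1) = (122, 11): x_2 = 122·122 + 123·11·11 = 29767; y_2 = 122·11 + 11·122 = 2684.
  From (x_2, y_2) = (29767, 2684): x_3 = 122·29767 + 123·11·2684 = 7263026; y_3 = 122·2684 + 11·29767 = 654885.
  From (x_3, y_3) = (7263026, 654885): x_4 = 122·7263026 + 123·11·654885 = 1772148577; y_4 = 122·654885 + 11·7263026 = 159789256.
  From (x_4, y_4) = (1772148577, 159789256): x_5 = 122·1772148577 + 123·11·159789256 = 432396989762; y_5 = 122·159789256 + 11·1772148577 = 38987923579.
Step 3: Verify x_5² - 123·y_5² = 186967156755239132816644 - 186967156755239132816643 = 1 (should be 1). ✓

(x_1, y_1) = (122, 11); (x_5, y_5) = (432396989762, 38987923579).


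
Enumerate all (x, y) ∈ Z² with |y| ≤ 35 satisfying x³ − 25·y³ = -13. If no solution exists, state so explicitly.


The equation is x³ - 25y³ = -13. For fixed y, x³ = 25·y³ − 13, so a solution requires the RHS to be a perfect cube.
Strategy: iterate y from -35 to 35, compute RHS = 25·y³ − 13, and check whether it is a (positive or negative) perfect cube.
Check small values of y:
  y = 0: RHS = -13 is not a perfect cube.
  y = 1: RHS = 12 is not a perfect cube.
  y = -1: RHS = -38 is not a perfect cube.
  y = 2: RHS = 187 is not a perfect cube.
  y = -2: RHS = -213 is not a perfect cube.
  y = 3: RHS = 662 is not a perfect cube.
  y = -3: RHS = -688 is not a perfect cube.
Continuing the search up to |y| = 35 finds no solutions either.
No (x, y) in the scanned range satisfies the equation.

No integer solutions with |y| ≤ 35.


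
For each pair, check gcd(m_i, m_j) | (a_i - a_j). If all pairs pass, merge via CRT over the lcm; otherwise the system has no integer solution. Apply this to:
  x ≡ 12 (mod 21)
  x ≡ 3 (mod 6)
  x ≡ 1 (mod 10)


Moduli 21, 6, 10 are not pairwise coprime, so CRT works modulo lcm(m_i) when all pairwise compatibility conditions hold.
Pairwise compatibility: gcd(m_i, m_j) must divide a_i - a_j for every pair.
Merge one congruence at a time:
  Start: x ≡ 12 (mod 21).
  Combine with x ≡ 3 (mod 6): gcd(21, 6) = 3; 3 - 12 = -9, which IS divisible by 3, so compatible.
    Write x = 12 + 21·t and substitute into x ≡ 3 (mod 6): 21·t ≡ 3 − 12 = -9 (mod 6).
    Divide the congruence (and modulus) by g = 3: 7·t ≡ -3 (mod 2).
    Reduce coefficients mod 2: 1·t ≡ 1 (mod 2).
    So t ≡ 1 (mod 2).
    Then x = 12 + 21·1 = 33, valid modulo lcm(21, 6) = 42: x ≡ 33 (mod 42).
  Combine with x ≡ 1 (mod 10): gcd(42, 10) = 2; 1 - 33 = -32, which IS divisible by 2, so compatible.
    Write x = 33 + 42·t and substitute into x ≡ 1 (mod 10): 42·t ≡ 1 − 33 = -32 (mod 10).
    Divide the congruence (and modulus) by g = 2: 21·t ≡ -16 (mod 5).
    Reduce coefficients mod 5: 1·t ≡ 4 (mod 5).
    So t ≡ 4 (mod 5).
    Then x = 33 + 42·4 = 201, valid modulo lcm(42, 10) = 210: x ≡ 201 (mod 210).
Verify: 201 mod 21 = 12, 201 mod 6 = 3, 201 mod 10 = 1.

x ≡ 201 (mod 210).


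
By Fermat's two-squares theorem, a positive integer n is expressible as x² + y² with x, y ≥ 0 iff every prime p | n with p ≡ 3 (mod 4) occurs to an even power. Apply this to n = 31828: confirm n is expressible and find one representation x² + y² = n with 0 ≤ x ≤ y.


Step 1: Factor n = 31828 = 2^2 · 73 · 109.
Step 2: Check the mod-4 condition on each prime factor: 2 = 2 (special); 73 ≡ 1 (mod 4), exponent 1; 109 ≡ 1 (mod 4), exponent 1.
All primes ≡ 3 (mod 4) appear to even exponent (or don't appear), so by the two-squares theorem n IS expressible as a sum of two squares.
Step 3: Build a representation. Group n = k² · m with k = 2 and m = 73 · 109 = 7957 (a product of primes ≡ 1 (mod 4)); a representation of m scales to one of n via (k·x)² + (k·y)² = k²(x² + y²). Each prime p ≡ 1 (mod 4) is itself a sum of two squares; find a² by testing p − a² for a perfect square:
  73: 73 − 1² = 72, 73 − 2² = 69, 73 − 3² = 64 = 8² ⇒ 73 = 3² + 8².
  109: 109 − 1² = 108, 109 − 2² = 105, 109 − 3² = 100 = 10² ⇒ 109 = 3² + 10².
  Combine using the Brahmagupta–Fibonacci identity (a² + b²)(c² + d²) = (ac − bd)² + (ad + bc)² = (ac + bd)² + (ad − bc)²:
  73 · 109 = 7957: from (3² + 8²)(3² + 10²), take (3·3 − 8·10, 3·10 + 8·3) = (9 − 80, 30 + 24) = (-71, 54); dropping signs (only squares matter) gives (71, 54); check 71² + 54² = 5041 + 2916 = 7957 ✓.
  Scale by k = 2: (2·71, 2·54) = (142, 108).
Step 4: Order so x ≤ y and verify: 108² + 142² = 11664 + 20164 = 31828 = n. ✓

n = 31828 = 108² + 142² (one valid representation with x ≤ y).


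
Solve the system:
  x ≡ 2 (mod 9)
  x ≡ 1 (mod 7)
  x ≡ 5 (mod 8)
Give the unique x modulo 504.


Moduli 9, 7, 8 are pairwise coprime; by CRT there is a unique solution modulo M = 9 · 7 · 8 = 504.
Solve pairwise, accumulating the modulus:
  Start with x ≡ 2 (mod 9).
  Combine with x ≡ 1 (mod 7): since gcd(9, 7) = 1, we get a unique residue mod 63.
    Write x = 2 + 9·t and substitute into x ≡ 1 (mod 7): 9·t ≡ 1 − 2 = -1 (mod 7).
    Reduce coefficients mod 7: 2·t ≡ 6 (mod 7).
    The inverse of 2 mod 7 is 4 (since 2·4 = 8 = 1·7 + 1), so t ≡ 4·6 = 24 ≡ 3 (mod 7).
    Then x = 2 + 9·3 = 29, valid modulo lcm(9, 7) = 63: x ≡ 29 (mod 63).
  Combine with x ≡ 5 (mod 8): since gcd(63, 8) = 1, we get a unique residue mod 504.
    Write x = 29 + 63·t and substitute into x ≡ 5 (mod 8): 63·t ≡ 5 − 29 = -24 (mod 8).
    Reduce coefficients mod 8: 7·t ≡ 0 (mod 8).
    The inverse of 7 mod 8 is 7 (since 7·7 = 49 = 6·8 + 1), so t ≡ 7·0 = 0 ≡ 0 (mod 8).
    Then x = 29 + 63·0 = 29, valid modulo lcm(63, 8) = 504: x ≡ 29 (mod 504).
Verify: 29 mod 9 = 2 ✓, 29 mod 7 = 1 ✓, 29 mod 8 = 5 ✓.

x ≡ 29 (mod 504).


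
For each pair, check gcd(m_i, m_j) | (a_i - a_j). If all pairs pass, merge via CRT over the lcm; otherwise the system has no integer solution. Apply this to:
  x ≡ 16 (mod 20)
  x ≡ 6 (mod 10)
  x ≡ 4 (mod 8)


Moduli 20, 10, 8 are not pairwise coprime, so CRT works modulo lcm(m_i) when all pairwise compatibility conditions hold.
Pairwise compatibility: gcd(m_i, m_j) must divide a_i - a_j for every pair.
Merge one congruence at a time:
  Start: x ≡ 16 (mod 20).
  Combine with x ≡ 6 (mod 10): gcd(20, 10) = 10; 6 - 16 = -10, which IS divisible by 10, so compatible.
    Write x = 16 + 20·t and substitute into x ≡ 6 (mod 10): 20·t ≡ 6 − 16 = -10 (mod 10).
    Divide the congruence (and modulus) by g = 10: 2·t ≡ -1 (mod 1).
    Modulo 1 every t works; take t = 0.
    Then x = 16 + 20·0 = 16, valid modulo lcm(20, 10) = 20: x ≡ 16 (mod 20).
  Combine with x ≡ 4 (mod 8): gcd(20, 8) = 4; 4 - 16 = -12, which IS divisible by 4, so compatible.
    Write x = 16 + 20·t and substitute into x ≡ 4 (mod 8): 20·t ≡ 4 − 16 = -12 (mod 8).
    Divide the congruence (and modulus) by g = 4: 5·t ≡ -3 (mod 2).
    Reduce coefficients mod 2: 1·t ≡ 1 (mod 2).
    So t ≡ 1 (mod 2).
    Then x = 16 + 20·1 = 36, valid modulo lcm(20, 8) = 40: x ≡ 36 (mod 40).
Verify: 36 mod 20 = 16, 36 mod 10 = 6, 36 mod 8 = 4.

x ≡ 36 (mod 40).


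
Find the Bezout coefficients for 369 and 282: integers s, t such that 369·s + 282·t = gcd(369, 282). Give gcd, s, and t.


Euclidean algorithm on (369, 282) — divide until remainder is 0:
  369 = 1 · 282 + 87
  282 = 3 · 87 + 21
  87 = 4 · 21 + 3
  21 = 7 · 3 + 0
gcd(369, 282) = 3.
Track Bezout coefficients alongside the remainders: start with r₀ = 369 = a·1 + b·0 (s = 1, t = 0) and r₁ = 282 = a·0 + b·1 (s = 0, t = 1); each new remainder r_{k+1} = r_{k-1} − q_k·r_k inherits s_{k+1} = s_{k-1} − q_k·s_k, t_{k+1} = t_{k-1} − q_k·t_k, so r_k = a·s_k + b·t_k at every step:
  q = 1: r = 87, s = 1 − 1·0 = 1, t = 0 − 1·1 = -1  (check: 369·1 + 282·(-1) = 87)
  q = 3: r = 21, s = 0 − 3·1 = -3, t = 1 − 3·(-1) = 4  (check: 369·(-3) + 282·4 = 21)
  q = 4: r = 3, s = 1 − 4·(-3) = 13, t = -1 − 4·4 = -17  (check: 369·13 + 282·(-17) = 3)
The row with r = 3 (the gcd) gives the Bezout coefficients s = 13, t = -17.
Result: 369 · (13) + 282 · (-17) = 3.

gcd(369, 282) = 3; s = 13, t = -17 (check: 369·13 + 282·(-17) = 3).


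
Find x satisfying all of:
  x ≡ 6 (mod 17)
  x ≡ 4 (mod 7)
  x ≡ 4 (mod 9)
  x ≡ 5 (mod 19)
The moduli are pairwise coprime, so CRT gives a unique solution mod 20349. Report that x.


Product of moduli M = 17 · 7 · 9 · 19 = 20349.
Merge one congruence at a time:
  Start: x ≡ 6 (mod 17).
  Combine with x ≡ 4 (mod 7); new modulus lcm = 119.
    Write x = 6 + 17·t and substitute into x ≡ 4 (mod 7): 17·t ≡ 4 − 6 = -2 (mod 7).
    Reduce coefficients mod 7: 3·t ≡ 5 (mod 7).
    The inverse of 3 mod 7 is 5 (since 3·5 = 15 = 2·7 + 1), so t ≡ 5·5 = 25 ≡ 4 (mod 7).
    Then x = 6 + 17·4 = 74, valid modulo lcm(17, 7) = 119: x ≡ 74 (mod 119).
  Combine with x ≡ 4 (mod 9); new modulus lcm = 1071.
    Write x = 74 + 119·t and substitute into x ≡ 4 (mod 9): 119·t ≡ 4 − 74 = -70 (mod 9).
    Reduce coefficients mod 9: 2·t ≡ 2 (mod 9).
    The inverse of 2 mod 9 is 5 (since 2·5 = 10 = 1·9 + 1), so t ≡ 5·2 = 10 ≡ 1 (mod 9).
    Then x = 74 + 119·1 = 193, valid modulo lcm(119, 9) = 1071: x ≡ 193 (mod 1071).
  Combine with x ≡ 5 (mod 19); new modulus lcm = 20349.
    Write x = 193 + 1071·t and substitute into x ≡ 5 (mod 19): 1071·t ≡ 5 − 193 = -188 (mod 19).
    Reduce coefficients mod 19: 7·t ≡ 2 (mod 19).
    The inverse of 7 mod 19 is 11 (since 7·11 = 77 = 4·19 + 1), so t ≡ 11·2 = 22 ≡ 3 (mod 19).
    Then x = 193 + 1071·3 = 3406, valid modulo lcm(1071, 19) = 20349: x ≡ 3406 (mod 20349).
Verify against each original: 3406 mod 17 = 6, 3406 mod 7 = 4, 3406 mod 9 = 4, 3406 mod 19 = 5.

x ≡ 3406 (mod 20349).


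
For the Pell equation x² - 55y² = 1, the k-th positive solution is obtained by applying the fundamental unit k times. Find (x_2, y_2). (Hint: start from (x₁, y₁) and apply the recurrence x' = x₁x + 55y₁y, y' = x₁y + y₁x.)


Step 1: Find the fundamental solution (x₁, y₁) of x² - 55y² = 1.
  Expand √55 as a continued fraction. a₀ = ⌊√55⌋ = 7; iterate m_{k+1} = d_k·a_k − m_k, d_{k+1} = (55 − m_{k+1}²)/d_k, a_{k+1} = ⌊(a₀ + m_{k+1})/d_{k+1}⌋ (starting m₀ = 0, d₀ = 1), with convergents p_k = a_k·p_{k-1} + p_{k-2}, q_k = a_k·q_{k-1} + q_{k-2} (p₋₁ = 1, q₋₁ = 0):
  k = 0: a₀ = 7; p₀/q₀ = 7/1; p₀² − 55·q₀² = 49 − 55 = -6.
  k = 1: m = 7, d = 6, a = ⌊(7 + 7)/6⌋ = 2; p/q = (2·7 + 1)/(2·1 + 0) = 15/2; p² − 55·q² = 225 − 220 = 5.
  k = 2: m = 5, d = 5, a = ⌊(7 + 5)/5⌋ = 2; p/q = (2·15 + 7)/(2·2 + 1) = 37/5; p² − 55·q² = 1369 − 1375 = -6.
  k = 3: m = 5, d = 6, a = ⌊(7 + 5)/6⌋ = 2; p/q = (2·37 + 15)/(2·5 + 2) = 89/12; p² − 55·q² = 7921 − 7920 = 1.
  The first convergent with p² − 55·q² = 1 gives the fundamental solution (x₁, y₁) = (89, 12).
Step 2: Apply the recurrence (x_{n+1}, y_{n+1}) = (x₁x_n + 55y₁y_n, x₁y_n + y₁x_n) repeatedly.
  From (x_1, y_1) = (89, 12): x_2 = 89·89 + 55·12·12 = 15841; y_2 = 89·12 + 12·89 = 2136.
Step 3: Verify x_2² - 55·y_2² = 250937281 - 250937280 = 1 (should be 1). ✓

(x_1, y_1) = (89, 12); (x_2, y_2) = (15841, 2136).


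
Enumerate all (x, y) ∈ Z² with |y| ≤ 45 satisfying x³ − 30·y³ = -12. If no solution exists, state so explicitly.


The equation is x³ - 30y³ = -12. For fixed y, x³ = 30·y³ − 12, so a solution requires the RHS to be a perfect cube.
Strategy: iterate y from -45 to 45, compute RHS = 30·y³ − 12, and check whether it is a (positive or negative) perfect cube.
Check small values of y:
  y = 0: RHS = -12 is not a perfect cube.
  y = 1: RHS = 18 is not a perfect cube.
  y = -1: RHS = -42 is not a perfect cube.
  y = 2: RHS = 228 is not a perfect cube.
  y = -2: RHS = -252 is not a perfect cube.
  y = 3: RHS = 798 is not a perfect cube.
  y = -3: RHS = -822 is not a perfect cube.
Continuing the search up to |y| = 45 finds no solutions either.
No (x, y) in the scanned range satisfies the equation.

No integer solutions with |y| ≤ 45.


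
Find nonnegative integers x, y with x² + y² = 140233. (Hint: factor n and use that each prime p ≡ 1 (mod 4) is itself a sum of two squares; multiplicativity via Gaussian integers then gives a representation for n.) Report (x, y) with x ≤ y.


Step 1: Factor n = 140233 = 17 · 73 · 113.
Step 2: Check the mod-4 condition on each prime factor: 17 ≡ 1 (mod 4), exponent 1; 73 ≡ 1 (mod 4), exponent 1; 113 ≡ 1 (mod 4), exponent 1.
All primes ≡ 3 (mod 4) appear to even exponent (or don't appear), so by the two-squares theorem n IS expressible as a sum of two squares.
Step 3: Build a representation. Here n = 17 · 73 · 113 is a product of primes ≡ 1 (mod 4). Each prime p ≡ 1 (mod 4) is itself a sum of two squares; find a² by testing p − a² for a perfect square:
  17: 17 − 1² = 16 = 4² ⇒ 17 = 1² + 4².
  73: 73 − 1² = 72, 73 − 2² = 69, 73 − 3² = 64 = 8² ⇒ 73 = 3² + 8².
  113: 113 − 1² = 112, 113 − 2² = 109, 113 − 3² = 104, 113 − 4² = 97, 113 − 5² = 88, 113 − 6² = 77, 113 − 7² = 64 = 8² ⇒ 113 = 7² + 8².
  Combine using the Brahmagupta–Fibonacci identity (a² + b²)(c² + d²) = (ac − bd)² + (ad + bc)² = (ac + bd)² + (ad − bc)²:
  17 · 73 = 1241: from (1² + 4²)(3² + 8²), take (1·3 − 4·8, 1·8 + 4·3) = (3 − 32, 8 + 12) = (-29, 20); dropping signs (only squares matter) gives (29, 20); check 29² + 20² = 841 + 400 = 1241 ✓.
  1241 · 113 = 140233: from (29² + 20²)(7² + 8²), take (29·7 − 20·8, 29·8 + 20·7) = (203 − 160, 232 + 140) = (43, 372); check 43² + 372² = 1849 + 138384 = 140233 ✓.
Step 4: Order so x ≤ y and verify: 43² + 372² = 1849 + 138384 = 140233 = n. ✓

n = 140233 = 43² + 372² (one valid representation with x ≤ y).


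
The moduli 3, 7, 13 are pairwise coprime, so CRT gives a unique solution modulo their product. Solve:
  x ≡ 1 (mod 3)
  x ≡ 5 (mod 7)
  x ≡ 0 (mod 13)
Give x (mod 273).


Moduli 3, 7, 13 are pairwise coprime; by CRT there is a unique solution modulo M = 3 · 7 · 13 = 273.
Solve pairwise, accumulating the modulus:
  Start with x ≡ 1 (mod 3).
  Combine with x ≡ 5 (mod 7): since gcd(3, 7) = 1, we get a unique residue mod 21.
    Write x = 1 + 3·t and substitute into x ≡ 5 (mod 7): 3·t ≡ 5 − 1 = 4 (mod 7).
    The inverse of 3 mod 7 is 5 (since 3·5 = 15 = 2·7 + 1), so t ≡ 5·4 = 20 ≡ 6 (mod 7).
    Then x = 1 + 3·6 = 19, valid modulo lcm(3, 7) = 21: x ≡ 19 (mod 21).
  Combine with x ≡ 0 (mod 13): since gcd(21, 13) = 1, we get a unique residue mod 273.
    Write x = 19 + 21·t and substitute into x ≡ 0 (mod 13): 21·t ≡ 0 − 19 = -19 (mod 13).
    Reduce coefficients mod 13: 8·t ≡ 7 (mod 13).
    The inverse of 8 mod 13 is 5 (since 8·5 = 40 = 3·13 + 1), so t ≡ 5·7 = 35 ≡ 9 (mod 13).
    Then x = 19 + 21·9 = 208, valid modulo lcm(21, 13) = 273: x ≡ 208 (mod 273).
Verify: 208 mod 3 = 1 ✓, 208 mod 7 = 5 ✓, 208 mod 13 = 0 ✓.

x ≡ 208 (mod 273).


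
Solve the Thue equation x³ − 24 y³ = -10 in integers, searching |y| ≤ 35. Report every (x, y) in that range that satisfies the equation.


The equation is x³ - 24y³ = -10. For fixed y, x³ = 24·y³ − 10, so a solution requires the RHS to be a perfect cube.
Strategy: iterate y from -35 to 35, compute RHS = 24·y³ − 10, and check whether it is a (positive or negative) perfect cube.
Check small values of y:
  y = 0: RHS = -10 is not a perfect cube.
  y = 1: RHS = 14 is not a perfect cube.
  y = -1: RHS = -34 is not a perfect cube.
  y = 2: RHS = 182 is not a perfect cube.
  y = -2: RHS = -202 is not a perfect cube.
  y = 3: RHS = 638 is not a perfect cube.
  y = -3: RHS = -658 is not a perfect cube.
Continuing the search up to |y| = 35 finds no solutions either.
No (x, y) in the scanned range satisfies the equation.

No integer solutions with |y| ≤ 35.


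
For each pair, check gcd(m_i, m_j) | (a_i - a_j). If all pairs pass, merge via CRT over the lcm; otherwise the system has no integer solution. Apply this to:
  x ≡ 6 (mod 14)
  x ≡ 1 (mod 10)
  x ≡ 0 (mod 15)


Moduli 14, 10, 15 are not pairwise coprime, so CRT works modulo lcm(m_i) when all pairwise compatibility conditions hold.
Pairwise compatibility: gcd(m_i, m_j) must divide a_i - a_j for every pair.
Merge one congruence at a time:
  Start: x ≡ 6 (mod 14).
  Combine with x ≡ 1 (mod 10): gcd(14, 10) = 2, and 1 - 6 = -5 is NOT divisible by 2.
    ⇒ system is inconsistent (no integer solution).

No solution (the system is inconsistent).


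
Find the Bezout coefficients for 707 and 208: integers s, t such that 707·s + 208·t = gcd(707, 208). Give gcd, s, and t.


Euclidean algorithm on (707, 208) — divide until remainder is 0:
  707 = 3 · 208 + 83
  208 = 2 · 83 + 42
  83 = 1 · 42 + 41
  42 = 1 · 41 + 1
  41 = 41 · 1 + 0
gcd(707, 208) = 1.
Track Bezout coefficients alongside the remainders: start with r₀ = 707 = a·1 + b·0 (s = 1, t = 0) and r₁ = 208 = a·0 + b·1 (s = 0, t = 1); each new remainder r_{k+1} = r_{k-1} − q_k·r_k inherits s_{k+1} = s_{k-1} − q_k·s_k, t_{k+1} = t_{k-1} − q_k·t_k, so r_k = a·s_k + b·t_k at every step:
  q = 3: r = 83, s = 1 − 3·0 = 1, t = 0 − 3·1 = -3  (check: 707·1 + 208·(-3) = 83)
  q = 2: r = 42, s = 0 − 2·1 = -2, t = 1 − 2·(-3) = 7  (check: 707·(-2) + 208·7 = 42)
  q = 1: r = 41, s = 1 − 1·(-2) = 3, t = -3 − 1·7 = -10  (check: 707·3 + 208·(-10) = 41)
  q = 1: r = 1, s = -2 − 1·3 = -5, t = 7 − 1·(-10) = 17  (check: 707·(-5) + 208·17 = 1)
The row with r = 1 (the gcd) gives the Bezout coefficients s = -5, t = 17.
Result: 707 · (-5) + 208 · (17) = 1.

gcd(707, 208) = 1; s = -5, t = 17 (check: 707·(-5) + 208·17 = 1).


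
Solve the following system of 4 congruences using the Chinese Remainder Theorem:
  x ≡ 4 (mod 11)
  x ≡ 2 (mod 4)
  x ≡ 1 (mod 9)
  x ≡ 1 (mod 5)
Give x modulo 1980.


Product of moduli M = 11 · 4 · 9 · 5 = 1980.
Merge one congruence at a time:
  Start: x ≡ 4 (mod 11).
  Combine with x ≡ 2 (mod 4); new modulus lcm = 44.
    Write x = 4 + 11·t and substitute into x ≡ 2 (mod 4): 11·t ≡ 2 − 4 = -2 (mod 4).
    Reduce coefficients mod 4: 3·t ≡ 2 (mod 4).
    The inverse of 3 mod 4 is 3 (since 3·3 = 9 = 2·4 + 1), so t ≡ 3·2 = 6 ≡ 2 (mod 4).
    Then x = 4 + 11·2 = 26, valid modulo lcm(11, 4) = 44: x ≡ 26 (mod 44).
  Combine with x ≡ 1 (mod 9); new modulus lcm = 396.
    Write x = 26 + 44·t and substitute into x ≡ 1 (mod 9): 44·t ≡ 1 − 26 = -25 (mod 9).
    Reduce coefficients mod 9: 8·t ≡ 2 (mod 9).
    The inverse of 8 mod 9 is 8 (since 8·8 = 64 = 7·9 + 1), so t ≡ 8·2 = 16 ≡ 7 (mod 9).
    Then x = 26 + 44·7 = 334, valid modulo lcm(44, 9) = 396: x ≡ 334 (mod 396).
  Combine with x ≡ 1 (mod 5); new modulus lcm = 1980.
    Write x = 334 + 396·t and substitute into x ≡ 1 (mod 5): 396·t ≡ 1 − 334 = -333 (mod 5).
    Reduce coefficients mod 5: 1·t ≡ 2 (mod 5).
    So t ≡ 2 (mod 5).
    Then x = 334 + 396·2 = 1126, valid modulo lcm(396, 5) = 1980: x ≡ 1126 (mod 1980).
Verify against each original: 1126 mod 11 = 4, 1126 mod 4 = 2, 1126 mod 9 = 1, 1126 mod 5 = 1.

x ≡ 1126 (mod 1980).


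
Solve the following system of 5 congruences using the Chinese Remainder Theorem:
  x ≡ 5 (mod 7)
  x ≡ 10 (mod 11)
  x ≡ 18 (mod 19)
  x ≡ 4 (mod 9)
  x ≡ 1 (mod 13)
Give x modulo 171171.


Product of moduli M = 7 · 11 · 19 · 9 · 13 = 171171.
Merge one congruence at a time:
  Start: x ≡ 5 (mod 7).
  Combine with x ≡ 10 (mod 11); new modulus lcm = 77.
    Write x = 5 + 7·t and substitute into x ≡ 10 (mod 11): 7·t ≡ 10 − 5 = 5 (mod 11).
    The inverse of 7 mod 11 is 8 (since 7·8 = 56 = 5·11 + 1), so t ≡ 8·5 = 40 ≡ 7 (mod 11).
    Then x = 5 + 7·7 = 54, valid modulo lcm(7, 11) = 77: x ≡ 54 (mod 77).
  Combine with x ≡ 18 (mod 19); new modulus lcm = 1463.
    Write x = 54 + 77·t and substitute into x ≡ 18 (mod 19): 77·t ≡ 18 − 54 = -36 (mod 19).
    Reduce coefficients mod 19: 1·t ≡ 2 (mod 19).
    So t ≡ 2 (mod 19).
    Then x = 54 + 77·2 = 208, valid modulo lcm(77, 19) = 1463: x ≡ 208 (mod 1463).
  Combine with x ≡ 4 (mod 9); new modulus lcm = 13167.
    Write x = 208 + 1463·t and substitute into x ≡ 4 (mod 9): 1463·t ≡ 4 − 208 = -204 (mod 9).
    Reduce coefficients mod 9: 5·t ≡ 3 (mod 9).
    The inverse of 5 mod 9 is 2 (since 5·2 = 10 = 1·9 + 1), so t ≡ 2·3 = 6 ≡ 6 (mod 9).
    Then x = 208 + 1463·6 = 8986, valid modulo lcm(1463, 9) = 13167: x ≡ 8986 (mod 13167).
  Combine with x ≡ 1 (mod 13); new modulus lcm = 171171.
    Write x = 8986 + 13167·t and substitute into x ≡ 1 (mod 13): 13167·t ≡ 1 − 8986 = -8985 (mod 13).
    Reduce coefficients mod 13: 11·t ≡ 11 (mod 13).
    The inverse of 11 mod 13 is 6 (since 11·6 = 66 = 5·13 + 1), so t ≡ 6·11 = 66 ≡ 1 (mod 13).
    Then x = 8986 + 13167·1 = 22153, valid modulo lcm(13167, 13) = 171171: x ≡ 22153 (mod 171171).
Verify against each original: 22153 mod 7 = 5, 22153 mod 11 = 10, 22153 mod 19 = 18, 22153 mod 9 = 4, 22153 mod 13 = 1.

x ≡ 22153 (mod 171171).
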